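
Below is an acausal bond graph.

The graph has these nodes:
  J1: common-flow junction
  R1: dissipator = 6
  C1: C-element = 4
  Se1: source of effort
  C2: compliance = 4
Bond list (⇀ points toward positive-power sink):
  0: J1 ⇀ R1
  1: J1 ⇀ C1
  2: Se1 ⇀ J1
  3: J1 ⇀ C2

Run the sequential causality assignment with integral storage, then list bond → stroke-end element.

β2 stroke at J1  (Se1: effort source, stroke at far end)
β1 stroke at J1  (prefer integral on C1)
β3 stroke at J1  (C2 outputs effort q/C2)
β0 stroke at R1  (J1: last free bond brings flow in)

bond 0 stroke→R1
bond 1 stroke→J1
bond 2 stroke→J1
bond 3 stroke→J1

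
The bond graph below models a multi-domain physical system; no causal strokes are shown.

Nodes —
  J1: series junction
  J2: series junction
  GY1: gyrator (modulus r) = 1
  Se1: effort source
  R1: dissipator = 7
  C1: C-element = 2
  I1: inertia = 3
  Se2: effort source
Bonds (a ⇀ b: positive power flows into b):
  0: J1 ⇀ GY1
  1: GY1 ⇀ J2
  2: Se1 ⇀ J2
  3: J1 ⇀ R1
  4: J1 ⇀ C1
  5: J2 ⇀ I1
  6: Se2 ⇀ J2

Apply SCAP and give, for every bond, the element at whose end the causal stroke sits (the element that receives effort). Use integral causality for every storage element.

b0 →J1
b1 →J2
b2 →J2
b3 →R1
b4 →J1
b5 →I1
b6 →J2

#2 stroke→J2  (source Se1 imposes e)
#6 stroke→J2  (source Se2 imposes e)
#4 stroke→J1  (C1 outputs effort q/C1)
#5 stroke→I1  (I1 outputs flow p/I1)
#1 stroke→J2  (J2: bond 5 brought flow, rest push out)
#0 stroke→J1  (GY GY1: same side as bond 1)
#3 stroke→R1  (only one flow-in slot at J1)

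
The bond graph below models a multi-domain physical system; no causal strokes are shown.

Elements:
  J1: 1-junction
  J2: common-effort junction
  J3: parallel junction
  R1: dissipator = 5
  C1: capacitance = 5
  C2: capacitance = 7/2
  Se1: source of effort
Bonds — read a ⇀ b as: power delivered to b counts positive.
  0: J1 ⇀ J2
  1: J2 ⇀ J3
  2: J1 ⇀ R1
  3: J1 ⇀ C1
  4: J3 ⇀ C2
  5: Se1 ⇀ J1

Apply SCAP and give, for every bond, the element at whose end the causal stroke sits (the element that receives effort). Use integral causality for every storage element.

#0 stroke→J1
#1 stroke→J2
#2 stroke→R1
#3 stroke→J1
#4 stroke→J3
#5 stroke→J1

bond 5 stroke→J1  (Se1: effort source, stroke at far end)
bond 3 stroke→J1  (C1 outputs effort q/C1)
bond 4 stroke→J3  (C2 integral (e out))
bond 1 stroke→J2  (J3 effort already set via bond 4)
bond 0 stroke→J1  (0-jn J2 has e-setter on 1)
bond 2 stroke→R1  (only one flow-in slot at J1)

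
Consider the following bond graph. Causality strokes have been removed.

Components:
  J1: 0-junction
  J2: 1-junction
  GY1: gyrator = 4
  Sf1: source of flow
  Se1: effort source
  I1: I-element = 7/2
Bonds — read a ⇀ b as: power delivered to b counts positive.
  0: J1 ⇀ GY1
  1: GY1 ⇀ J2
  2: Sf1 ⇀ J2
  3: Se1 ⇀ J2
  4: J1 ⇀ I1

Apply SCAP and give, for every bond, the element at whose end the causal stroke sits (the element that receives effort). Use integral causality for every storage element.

bond 2 →Sf1  (Sf1: flow source, stroke at near end)
bond 3 →J2  (source Se1 imposes e)
bond 1 →J2  (common-f at J2 fixed by 2)
bond 0 →J1  (GY GY1: same side as bond 1)
bond 4 →I1  (common-e at J1 fixed by 0)

b0 →J1
b1 →J2
b2 →Sf1
b3 →J2
b4 →I1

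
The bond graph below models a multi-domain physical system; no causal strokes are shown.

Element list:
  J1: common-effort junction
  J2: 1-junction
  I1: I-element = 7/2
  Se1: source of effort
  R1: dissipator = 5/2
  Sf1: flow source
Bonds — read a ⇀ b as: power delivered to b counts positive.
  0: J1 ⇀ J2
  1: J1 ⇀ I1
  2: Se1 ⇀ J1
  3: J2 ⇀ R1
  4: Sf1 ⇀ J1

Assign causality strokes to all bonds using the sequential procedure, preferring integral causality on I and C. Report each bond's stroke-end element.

β2 stroke→J1  (Se1 (Se) sets effort on bond)
β4 stroke→Sf1  (Sf1 (Sf) sets flow on bond)
β0 stroke→J2  (common-e at J1 fixed by 2)
β1 stroke→I1  (J1: bond 2 brought effort, rest push out)
β3 stroke→R1  (J2 needs exactly one f-in)

b0 stroke at J2
b1 stroke at I1
b2 stroke at J1
b3 stroke at R1
b4 stroke at Sf1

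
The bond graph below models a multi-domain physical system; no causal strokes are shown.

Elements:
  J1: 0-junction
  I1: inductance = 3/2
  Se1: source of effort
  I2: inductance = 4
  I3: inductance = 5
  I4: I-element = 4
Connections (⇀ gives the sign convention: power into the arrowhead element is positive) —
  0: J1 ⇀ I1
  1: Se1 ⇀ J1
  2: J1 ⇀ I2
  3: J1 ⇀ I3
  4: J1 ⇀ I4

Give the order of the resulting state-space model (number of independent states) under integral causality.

4  (I1, I2, I3, I4 all integral)

β1 →J1  (Se1: effort source, stroke at far end)
β0 →I1  (0-jn J1 has e-setter on 1)
β2 →I2  (0-jn J1 has e-setter on 1)
β3 →I3  (J1: bond 1 brought effort, rest push out)
β4 →I4  (common-e at J1 fixed by 1)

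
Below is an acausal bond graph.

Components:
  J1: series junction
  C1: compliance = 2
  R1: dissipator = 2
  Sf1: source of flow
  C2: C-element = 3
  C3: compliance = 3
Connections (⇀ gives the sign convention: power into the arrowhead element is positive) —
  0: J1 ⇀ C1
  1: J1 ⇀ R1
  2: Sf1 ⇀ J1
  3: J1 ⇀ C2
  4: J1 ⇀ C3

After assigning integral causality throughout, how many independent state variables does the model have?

bond 2 stroke→Sf1  (Sf1 fixes flow; stroke at Sf1)
bond 0 stroke→J1  (J1: bond 2 brought flow, rest push out)
bond 1 stroke→J1  (1-jn J1 has f-setter on 2)
bond 3 stroke→J1  (1-jn J1 has f-setter on 2)
bond 4 stroke→J1  (1-jn J1 has f-setter on 2)

3  (C1, C2, C3 all integral)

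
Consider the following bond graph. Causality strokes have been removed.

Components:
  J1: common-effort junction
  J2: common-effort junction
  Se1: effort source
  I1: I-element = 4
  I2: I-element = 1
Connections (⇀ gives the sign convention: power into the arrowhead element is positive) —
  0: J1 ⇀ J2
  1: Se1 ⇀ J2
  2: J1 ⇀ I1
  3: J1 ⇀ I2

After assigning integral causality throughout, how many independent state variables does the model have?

b1 stroke at J2  (Se1: effort source, stroke at far end)
b0 stroke at J1  (J2 effort already set via bond 1)
b2 stroke at I1  (common-e at J1 fixed by 0)
b3 stroke at I2  (J1: bond 0 brought effort, rest push out)

2  (I1, I2 all integral)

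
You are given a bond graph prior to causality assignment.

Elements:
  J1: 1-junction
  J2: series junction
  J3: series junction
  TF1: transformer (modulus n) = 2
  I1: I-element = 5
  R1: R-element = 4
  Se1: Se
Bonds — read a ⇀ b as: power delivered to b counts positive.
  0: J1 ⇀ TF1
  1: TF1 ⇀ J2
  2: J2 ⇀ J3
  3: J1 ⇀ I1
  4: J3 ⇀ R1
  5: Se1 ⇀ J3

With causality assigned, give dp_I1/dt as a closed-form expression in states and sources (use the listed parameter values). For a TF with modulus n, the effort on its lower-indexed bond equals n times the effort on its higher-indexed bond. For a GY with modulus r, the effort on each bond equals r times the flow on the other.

dp_I1/dt = 2*E_Se1 - 16*p_I1/5

b5 stroke at J3  (Se1 fixes effort; stroke away)
b3 stroke at I1  (I1 integral (f out))
b0 stroke at J1  (J1 flow already set via bond 3)
b1 stroke at TF1  (through TF1, causality passes straight; one stroke at TF1)
b2 stroke at J2  (J2 flow already set via bond 1)
b4 stroke at J3  (J3 flow already set via bond 2)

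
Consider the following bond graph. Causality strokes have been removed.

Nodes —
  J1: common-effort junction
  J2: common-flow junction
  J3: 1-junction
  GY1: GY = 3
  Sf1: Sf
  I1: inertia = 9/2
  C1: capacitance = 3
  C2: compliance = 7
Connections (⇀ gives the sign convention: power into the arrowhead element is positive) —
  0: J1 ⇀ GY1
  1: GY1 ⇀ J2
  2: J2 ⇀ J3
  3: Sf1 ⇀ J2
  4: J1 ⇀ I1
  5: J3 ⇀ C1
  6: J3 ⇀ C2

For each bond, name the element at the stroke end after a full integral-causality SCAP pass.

b0 stroke→J1
b1 stroke→J2
b2 stroke→J2
b3 stroke→Sf1
b4 stroke→I1
b5 stroke→J3
b6 stroke→J3

b3 stroke at Sf1  (Sf1 fixes flow; stroke at Sf1)
b1 stroke at J2  (1-jn J2 has f-setter on 3)
b2 stroke at J2  (J2 flow already set via bond 3)
b5 stroke at J3  (J3 flow already set via bond 2)
b6 stroke at J3  (J3 flow already set via bond 2)
b0 stroke at J1  (GY1 both-in/both-out from 1)
b4 stroke at I1  (J1: bond 0 brought effort, rest push out)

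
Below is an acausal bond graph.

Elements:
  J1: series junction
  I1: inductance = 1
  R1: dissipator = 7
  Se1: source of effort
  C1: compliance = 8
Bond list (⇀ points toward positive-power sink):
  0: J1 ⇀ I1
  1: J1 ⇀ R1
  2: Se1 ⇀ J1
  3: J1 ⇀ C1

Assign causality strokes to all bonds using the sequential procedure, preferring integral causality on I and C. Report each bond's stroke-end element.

β0 stroke at I1
β1 stroke at J1
β2 stroke at J1
β3 stroke at J1

β2 stroke→J1  (source Se1 imposes e)
β0 stroke→I1  (prefer integral on I1)
β1 stroke→J1  (1-jn J1 has f-setter on 0)
β3 stroke→J1  (common-f at J1 fixed by 0)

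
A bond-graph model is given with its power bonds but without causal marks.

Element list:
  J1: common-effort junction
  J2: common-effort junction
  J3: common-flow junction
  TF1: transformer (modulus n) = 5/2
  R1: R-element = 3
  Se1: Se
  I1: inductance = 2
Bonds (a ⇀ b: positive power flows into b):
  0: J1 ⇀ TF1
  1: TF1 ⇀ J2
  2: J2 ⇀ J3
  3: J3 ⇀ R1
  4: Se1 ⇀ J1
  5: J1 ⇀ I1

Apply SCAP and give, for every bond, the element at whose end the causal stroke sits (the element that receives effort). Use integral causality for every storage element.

β4 →J1  (source Se1 imposes e)
β0 →TF1  (0-jn J1 has e-setter on 4)
β5 →I1  (0-jn J1 has e-setter on 4)
β1 →J2  (through TF1, causality passes straight; one stroke at TF1)
β2 →J3  (0-jn J2 has e-setter on 1)
β3 →R1  (J3: last free bond brings flow in)

β0 →TF1
β1 →J2
β2 →J3
β3 →R1
β4 →J1
β5 →I1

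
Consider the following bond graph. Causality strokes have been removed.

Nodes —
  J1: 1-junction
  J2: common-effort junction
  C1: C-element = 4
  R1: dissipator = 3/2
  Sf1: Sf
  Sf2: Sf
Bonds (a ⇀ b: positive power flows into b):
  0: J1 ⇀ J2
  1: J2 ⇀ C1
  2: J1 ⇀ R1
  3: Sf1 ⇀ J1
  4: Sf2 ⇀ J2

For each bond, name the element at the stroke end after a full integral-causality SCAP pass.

bond 0 |J1
bond 1 |J2
bond 2 |J1
bond 3 |Sf1
bond 4 |Sf2

#3 stroke→Sf1  (Sf1 (Sf) sets flow on bond)
#4 stroke→Sf2  (Sf2 (Sf) sets flow on bond)
#0 stroke→J1  (J1 flow already set via bond 3)
#2 stroke→J1  (common-f at J1 fixed by 3)
#1 stroke→J2  (only one effort-in slot at J2)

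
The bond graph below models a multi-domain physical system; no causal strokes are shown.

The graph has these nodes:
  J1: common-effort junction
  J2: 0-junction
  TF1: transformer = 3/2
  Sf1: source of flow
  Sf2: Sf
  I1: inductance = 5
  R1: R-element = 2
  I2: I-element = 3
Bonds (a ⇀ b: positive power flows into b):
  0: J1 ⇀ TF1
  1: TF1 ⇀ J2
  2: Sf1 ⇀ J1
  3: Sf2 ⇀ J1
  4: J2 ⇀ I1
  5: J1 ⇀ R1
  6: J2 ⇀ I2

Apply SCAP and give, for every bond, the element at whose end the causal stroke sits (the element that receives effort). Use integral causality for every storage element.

bond 2 |Sf1  (Sf1 fixes flow; stroke at Sf1)
bond 3 |Sf2  (Sf2 (Sf) sets flow on bond)
bond 4 |I1  (I1 outputs flow p/I1)
bond 6 |I2  (prefer integral on I2)
bond 1 |J2  (closing 0-jn rule on J2)
bond 0 |TF1  (TF TF1: opposite of bond 1)
bond 5 |J1  (only one effort-in slot at J1)

β0 |TF1
β1 |J2
β2 |Sf1
β3 |Sf2
β4 |I1
β5 |J1
β6 |I2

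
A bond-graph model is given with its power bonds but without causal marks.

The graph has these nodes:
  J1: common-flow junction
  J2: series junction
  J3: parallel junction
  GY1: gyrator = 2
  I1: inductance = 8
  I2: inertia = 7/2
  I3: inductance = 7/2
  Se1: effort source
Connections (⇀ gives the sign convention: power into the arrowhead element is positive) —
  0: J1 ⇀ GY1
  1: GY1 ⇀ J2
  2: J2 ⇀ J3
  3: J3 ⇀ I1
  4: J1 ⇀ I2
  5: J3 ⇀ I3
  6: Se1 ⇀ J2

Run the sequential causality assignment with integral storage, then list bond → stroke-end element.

bond 6 stroke→J2  (source Se1 imposes e)
bond 3 stroke→I1  (I1: I, integral causality)
bond 4 stroke→I2  (I2: I, integral causality)
bond 0 stroke→J1  (common-f at J1 fixed by 4)
bond 1 stroke→J2  (GY1: gyrator matches bond 0)
bond 2 stroke→J3  (J2 needs exactly one f-in)
bond 5 stroke→I3  (J3 effort already set via bond 2)

bond 0 |J1
bond 1 |J2
bond 2 |J3
bond 3 |I1
bond 4 |I2
bond 5 |I3
bond 6 |J2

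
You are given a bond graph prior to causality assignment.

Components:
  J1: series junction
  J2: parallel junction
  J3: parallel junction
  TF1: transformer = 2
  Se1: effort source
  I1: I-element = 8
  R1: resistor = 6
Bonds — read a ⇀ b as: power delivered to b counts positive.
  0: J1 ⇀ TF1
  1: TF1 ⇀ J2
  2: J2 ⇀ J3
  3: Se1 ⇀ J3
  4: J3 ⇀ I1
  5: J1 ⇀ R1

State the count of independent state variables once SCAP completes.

bond 3 stroke→J3  (Se1 (Se) sets effort on bond)
bond 2 stroke→J2  (0-jn J3 has e-setter on 3)
bond 4 stroke→I1  (J3: bond 3 brought effort, rest push out)
bond 1 stroke→TF1  (0-jn J2 has e-setter on 2)
bond 0 stroke→J1  (TF TF1: opposite of bond 1)
bond 5 stroke→R1  (closing 1-jn rule on J1)

1  (I1 all integral)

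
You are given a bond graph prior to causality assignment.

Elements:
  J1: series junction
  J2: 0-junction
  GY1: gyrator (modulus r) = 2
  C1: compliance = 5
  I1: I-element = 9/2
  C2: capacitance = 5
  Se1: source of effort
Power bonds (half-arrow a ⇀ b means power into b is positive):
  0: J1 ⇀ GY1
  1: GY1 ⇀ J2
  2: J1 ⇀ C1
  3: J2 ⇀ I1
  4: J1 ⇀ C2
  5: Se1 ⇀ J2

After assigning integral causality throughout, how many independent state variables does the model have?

b5 stroke at J2  (Se1 (Se) sets effort on bond)
b1 stroke at GY1  (J2: bond 5 brought effort, rest push out)
b3 stroke at I1  (J2: bond 5 brought effort, rest push out)
b0 stroke at GY1  (GY GY1: same side as bond 1)
b2 stroke at J1  (common-f at J1 fixed by 0)
b4 stroke at J1  (1-jn J1 has f-setter on 0)

3  (C1, C2, I1 all integral)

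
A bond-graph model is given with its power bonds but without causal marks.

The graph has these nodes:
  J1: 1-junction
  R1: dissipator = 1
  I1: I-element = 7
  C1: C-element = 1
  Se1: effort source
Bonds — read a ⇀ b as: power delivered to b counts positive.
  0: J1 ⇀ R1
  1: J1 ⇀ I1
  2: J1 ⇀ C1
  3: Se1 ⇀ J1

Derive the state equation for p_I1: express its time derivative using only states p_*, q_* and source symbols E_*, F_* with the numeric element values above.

dp_I1/dt = E_Se1 - p_I1/7 - q_C1

bond 3 →J1  (Se1: effort source, stroke at far end)
bond 1 →I1  (I1 integral (f out))
bond 0 →J1  (J1: bond 1 brought flow, rest push out)
bond 2 →J1  (1-jn J1 has f-setter on 1)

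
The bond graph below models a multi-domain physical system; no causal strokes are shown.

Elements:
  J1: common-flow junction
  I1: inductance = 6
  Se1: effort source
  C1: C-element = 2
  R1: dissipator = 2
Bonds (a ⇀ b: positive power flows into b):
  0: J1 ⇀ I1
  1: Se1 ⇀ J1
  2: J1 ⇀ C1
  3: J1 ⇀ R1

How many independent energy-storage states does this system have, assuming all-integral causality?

β1 →J1  (Se1 (Se) sets effort on bond)
β0 →I1  (I1 outputs flow p/I1)
β2 →J1  (common-f at J1 fixed by 0)
β3 →J1  (J1 flow already set via bond 0)

2  (C1, I1 all integral)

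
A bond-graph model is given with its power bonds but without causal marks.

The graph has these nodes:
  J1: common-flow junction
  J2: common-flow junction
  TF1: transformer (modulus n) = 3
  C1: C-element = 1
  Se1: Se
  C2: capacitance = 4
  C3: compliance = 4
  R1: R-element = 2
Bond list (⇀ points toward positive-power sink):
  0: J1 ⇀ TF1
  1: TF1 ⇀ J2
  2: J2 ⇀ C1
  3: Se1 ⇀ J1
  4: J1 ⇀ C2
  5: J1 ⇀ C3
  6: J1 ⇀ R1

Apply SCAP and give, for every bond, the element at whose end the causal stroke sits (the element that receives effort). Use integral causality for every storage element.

b3 stroke at J1  (Se1 (Se) sets effort on bond)
b2 stroke at J2  (C1 integral (e out))
b1 stroke at TF1  (J2 needs exactly one f-in)
b0 stroke at J1  (TF1: transformer flips bond 1)
b4 stroke at J1  (C2: C, integral causality)
b5 stroke at J1  (C3: C, integral causality)
b6 stroke at R1  (J1: last free bond brings flow in)

bond 0 →J1
bond 1 →TF1
bond 2 →J2
bond 3 →J1
bond 4 →J1
bond 5 →J1
bond 6 →R1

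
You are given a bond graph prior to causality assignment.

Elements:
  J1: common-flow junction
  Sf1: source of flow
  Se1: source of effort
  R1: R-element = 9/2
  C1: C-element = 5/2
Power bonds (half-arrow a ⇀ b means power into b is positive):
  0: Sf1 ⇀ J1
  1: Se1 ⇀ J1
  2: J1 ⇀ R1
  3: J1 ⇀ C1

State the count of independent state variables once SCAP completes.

1  (C1 all integral)

bond 0 stroke at Sf1  (Sf1 fixes flow; stroke at Sf1)
bond 1 stroke at J1  (Se1: effort source, stroke at far end)
bond 2 stroke at J1  (1-jn J1 has f-setter on 0)
bond 3 stroke at J1  (1-jn J1 has f-setter on 0)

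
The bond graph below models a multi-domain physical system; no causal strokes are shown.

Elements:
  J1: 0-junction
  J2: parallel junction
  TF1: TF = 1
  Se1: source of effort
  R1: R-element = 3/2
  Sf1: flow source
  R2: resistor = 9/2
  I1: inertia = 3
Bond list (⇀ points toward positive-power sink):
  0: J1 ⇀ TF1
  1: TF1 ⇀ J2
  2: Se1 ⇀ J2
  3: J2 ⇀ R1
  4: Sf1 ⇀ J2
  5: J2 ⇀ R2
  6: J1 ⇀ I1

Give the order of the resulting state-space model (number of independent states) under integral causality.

bond 2 →J2  (Se1 fixes effort; stroke away)
bond 4 →Sf1  (source Sf1 imposes f)
bond 1 →TF1  (J2: bond 2 brought effort, rest push out)
bond 3 →R1  (common-e at J2 fixed by 2)
bond 5 →R2  (common-e at J2 fixed by 2)
bond 0 →J1  (TF TF1: opposite of bond 1)
bond 6 →I1  (J1: bond 0 brought effort, rest push out)

1  (I1 all integral)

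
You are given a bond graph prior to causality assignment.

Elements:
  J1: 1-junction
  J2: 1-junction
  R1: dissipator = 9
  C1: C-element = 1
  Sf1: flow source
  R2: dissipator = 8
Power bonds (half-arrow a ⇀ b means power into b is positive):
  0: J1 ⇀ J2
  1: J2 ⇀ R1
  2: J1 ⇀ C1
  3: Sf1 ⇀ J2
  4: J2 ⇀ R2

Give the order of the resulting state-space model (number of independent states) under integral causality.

bond 3 →Sf1  (Sf1: flow source, stroke at near end)
bond 0 →J2  (J2: bond 3 brought flow, rest push out)
bond 1 →J2  (J2 flow already set via bond 3)
bond 4 →J2  (J2: bond 3 brought flow, rest push out)
bond 2 →J1  (J1 flow already set via bond 0)

1  (C1 all integral)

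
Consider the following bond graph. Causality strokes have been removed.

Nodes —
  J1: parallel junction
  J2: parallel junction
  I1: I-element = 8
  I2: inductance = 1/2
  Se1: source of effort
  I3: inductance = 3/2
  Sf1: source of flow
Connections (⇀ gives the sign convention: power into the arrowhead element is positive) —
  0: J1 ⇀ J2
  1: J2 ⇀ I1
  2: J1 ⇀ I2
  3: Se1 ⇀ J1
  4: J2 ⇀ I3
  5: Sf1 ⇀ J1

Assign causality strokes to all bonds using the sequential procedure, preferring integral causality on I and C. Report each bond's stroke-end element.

β0 stroke→J2
β1 stroke→I1
β2 stroke→I2
β3 stroke→J1
β4 stroke→I3
β5 stroke→Sf1

b3 stroke at J1  (source Se1 imposes e)
b5 stroke at Sf1  (Sf1 fixes flow; stroke at Sf1)
b0 stroke at J2  (J1 effort already set via bond 3)
b2 stroke at I2  (J1 effort already set via bond 3)
b1 stroke at I1  (0-jn J2 has e-setter on 0)
b4 stroke at I3  (0-jn J2 has e-setter on 0)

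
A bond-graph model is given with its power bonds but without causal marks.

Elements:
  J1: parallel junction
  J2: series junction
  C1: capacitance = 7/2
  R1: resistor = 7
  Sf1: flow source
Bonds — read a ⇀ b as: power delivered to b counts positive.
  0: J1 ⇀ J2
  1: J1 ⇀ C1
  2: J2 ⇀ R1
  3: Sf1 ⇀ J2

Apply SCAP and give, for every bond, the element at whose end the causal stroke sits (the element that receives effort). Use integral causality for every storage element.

b3 |Sf1  (Sf1 (Sf) sets flow on bond)
b0 |J2  (common-f at J2 fixed by 3)
b2 |J2  (J2 flow already set via bond 3)
b1 |J1  (J1: last free bond brings effort in)

b0 stroke at J2
b1 stroke at J1
b2 stroke at J2
b3 stroke at Sf1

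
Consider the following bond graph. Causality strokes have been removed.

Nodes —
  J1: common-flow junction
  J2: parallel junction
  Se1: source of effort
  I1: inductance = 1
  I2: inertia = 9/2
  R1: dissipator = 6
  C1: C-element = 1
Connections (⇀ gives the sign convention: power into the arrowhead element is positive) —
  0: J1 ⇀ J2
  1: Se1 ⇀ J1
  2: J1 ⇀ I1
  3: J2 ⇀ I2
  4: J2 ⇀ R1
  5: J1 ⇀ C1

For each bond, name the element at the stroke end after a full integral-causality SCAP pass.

#0 |J1
#1 |J1
#2 |I1
#3 |I2
#4 |J2
#5 |J1

bond 1 stroke→J1  (Se1: effort source, stroke at far end)
bond 2 stroke→I1  (I1: I, integral causality)
bond 0 stroke→J1  (common-f at J1 fixed by 2)
bond 5 stroke→J1  (common-f at J1 fixed by 2)
bond 3 stroke→I2  (I2: I, integral causality)
bond 4 stroke→J2  (J2: last free bond brings effort in)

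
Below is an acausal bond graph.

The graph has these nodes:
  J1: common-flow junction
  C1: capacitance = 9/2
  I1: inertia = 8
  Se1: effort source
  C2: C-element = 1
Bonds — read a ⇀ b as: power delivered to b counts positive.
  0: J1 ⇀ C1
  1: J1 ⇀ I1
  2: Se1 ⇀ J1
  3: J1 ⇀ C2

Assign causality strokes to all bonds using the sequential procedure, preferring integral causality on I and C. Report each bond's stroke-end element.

β2 stroke at J1  (Se1 (Se) sets effort on bond)
β0 stroke at J1  (C1: C, integral causality)
β1 stroke at I1  (I1 integral (f out))
β3 stroke at J1  (1-jn J1 has f-setter on 1)

b0 →J1
b1 →I1
b2 →J1
b3 →J1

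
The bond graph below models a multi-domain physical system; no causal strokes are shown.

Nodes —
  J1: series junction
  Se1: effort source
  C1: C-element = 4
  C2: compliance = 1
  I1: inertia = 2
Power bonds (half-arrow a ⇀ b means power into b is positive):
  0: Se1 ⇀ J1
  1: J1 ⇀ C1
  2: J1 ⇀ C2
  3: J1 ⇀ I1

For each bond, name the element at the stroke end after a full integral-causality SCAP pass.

#0 |J1
#1 |J1
#2 |J1
#3 |I1

b0 →J1  (Se1 fixes effort; stroke away)
b1 →J1  (C1 integral (e out))
b2 →J1  (prefer integral on C2)
b3 →I1  (J1 needs exactly one f-in)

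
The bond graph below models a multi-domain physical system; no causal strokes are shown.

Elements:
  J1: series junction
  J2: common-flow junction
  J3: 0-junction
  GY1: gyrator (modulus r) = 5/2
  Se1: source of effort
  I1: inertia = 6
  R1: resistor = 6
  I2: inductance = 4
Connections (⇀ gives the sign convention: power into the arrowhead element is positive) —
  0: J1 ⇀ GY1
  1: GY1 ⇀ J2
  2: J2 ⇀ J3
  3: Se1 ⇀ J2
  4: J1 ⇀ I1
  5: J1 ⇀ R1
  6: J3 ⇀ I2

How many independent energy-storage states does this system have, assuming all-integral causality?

bond 3 →J2  (Se1 (Se) sets effort on bond)
bond 4 →I1  (prefer integral on I1)
bond 0 →J1  (J1: bond 4 brought flow, rest push out)
bond 5 →J1  (common-f at J1 fixed by 4)
bond 1 →J2  (GY GY1: same side as bond 0)
bond 2 →J3  (closing 1-jn rule on J2)
bond 6 →I2  (0-jn J3 has e-setter on 2)

2  (I1, I2 all integral)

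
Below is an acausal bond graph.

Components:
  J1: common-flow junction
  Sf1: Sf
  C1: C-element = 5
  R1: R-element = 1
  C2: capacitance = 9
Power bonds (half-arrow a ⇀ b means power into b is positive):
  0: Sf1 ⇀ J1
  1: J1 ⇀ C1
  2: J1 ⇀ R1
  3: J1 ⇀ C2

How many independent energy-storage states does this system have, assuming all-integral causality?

b0 |Sf1  (Sf1: flow source, stroke at near end)
b1 |J1  (1-jn J1 has f-setter on 0)
b2 |J1  (J1 flow already set via bond 0)
b3 |J1  (common-f at J1 fixed by 0)

2  (C1, C2 all integral)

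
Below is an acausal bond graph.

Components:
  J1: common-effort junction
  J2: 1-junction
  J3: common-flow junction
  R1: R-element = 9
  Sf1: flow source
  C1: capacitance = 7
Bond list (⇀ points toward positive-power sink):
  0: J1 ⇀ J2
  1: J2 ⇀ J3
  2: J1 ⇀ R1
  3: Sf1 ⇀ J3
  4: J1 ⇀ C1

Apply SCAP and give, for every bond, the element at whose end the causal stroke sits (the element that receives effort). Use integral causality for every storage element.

b0 |J2
b1 |J3
b2 |R1
b3 |Sf1
b4 |J1

b3 →Sf1  (Sf1: flow source, stroke at near end)
b1 →J3  (1-jn J3 has f-setter on 3)
b0 →J2  (J2 flow already set via bond 1)
b4 →J1  (C1: C, integral causality)
b2 →R1  (common-e at J1 fixed by 4)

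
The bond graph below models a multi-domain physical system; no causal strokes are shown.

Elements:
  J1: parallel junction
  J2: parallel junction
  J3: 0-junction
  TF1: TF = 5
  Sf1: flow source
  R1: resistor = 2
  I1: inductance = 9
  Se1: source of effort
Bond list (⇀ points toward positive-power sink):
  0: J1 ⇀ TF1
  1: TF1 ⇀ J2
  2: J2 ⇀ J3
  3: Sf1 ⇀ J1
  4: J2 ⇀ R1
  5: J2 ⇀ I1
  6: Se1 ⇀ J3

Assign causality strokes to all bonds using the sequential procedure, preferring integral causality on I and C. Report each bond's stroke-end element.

b0 stroke→J1
b1 stroke→TF1
b2 stroke→J2
b3 stroke→Sf1
b4 stroke→R1
b5 stroke→I1
b6 stroke→J3

b3 →Sf1  (source Sf1 imposes f)
b6 →J3  (Se1 (Se) sets effort on bond)
b0 →J1  (J1 needs exactly one e-in)
b2 →J2  (J3 effort already set via bond 6)
b1 →TF1  (through TF1, causality passes straight; one stroke at TF1)
b4 →R1  (J2: bond 2 brought effort, rest push out)
b5 →I1  (0-jn J2 has e-setter on 2)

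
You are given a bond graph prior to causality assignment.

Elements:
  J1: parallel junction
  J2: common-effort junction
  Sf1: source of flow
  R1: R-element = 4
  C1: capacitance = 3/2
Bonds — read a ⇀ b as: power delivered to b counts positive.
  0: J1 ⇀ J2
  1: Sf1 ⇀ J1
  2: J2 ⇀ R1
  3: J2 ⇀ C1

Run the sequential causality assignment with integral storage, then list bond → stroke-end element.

β0 →J1
β1 →Sf1
β2 →R1
β3 →J2

#1 →Sf1  (Sf1: flow source, stroke at near end)
#0 →J1  (only one effort-in slot at J1)
#3 →J2  (C1 integral (e out))
#2 →R1  (common-e at J2 fixed by 3)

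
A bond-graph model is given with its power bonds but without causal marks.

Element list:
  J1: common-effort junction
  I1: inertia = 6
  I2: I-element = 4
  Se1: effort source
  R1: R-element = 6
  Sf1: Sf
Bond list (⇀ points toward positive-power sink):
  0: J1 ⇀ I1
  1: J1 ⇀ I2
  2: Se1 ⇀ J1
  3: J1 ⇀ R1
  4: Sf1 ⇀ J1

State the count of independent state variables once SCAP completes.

2  (I1, I2 all integral)

b2 |J1  (Se1 (Se) sets effort on bond)
b4 |Sf1  (Sf1: flow source, stroke at near end)
b0 |I1  (J1 effort already set via bond 2)
b1 |I2  (0-jn J1 has e-setter on 2)
b3 |R1  (J1: bond 2 brought effort, rest push out)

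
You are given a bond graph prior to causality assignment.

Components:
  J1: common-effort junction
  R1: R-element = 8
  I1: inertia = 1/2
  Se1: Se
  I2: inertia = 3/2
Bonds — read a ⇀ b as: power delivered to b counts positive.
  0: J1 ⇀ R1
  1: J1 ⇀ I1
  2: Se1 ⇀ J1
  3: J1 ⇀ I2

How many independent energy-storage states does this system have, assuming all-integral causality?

β2 →J1  (Se1: effort source, stroke at far end)
β0 →R1  (0-jn J1 has e-setter on 2)
β1 →I1  (J1: bond 2 brought effort, rest push out)
β3 →I2  (J1 effort already set via bond 2)

2  (I1, I2 all integral)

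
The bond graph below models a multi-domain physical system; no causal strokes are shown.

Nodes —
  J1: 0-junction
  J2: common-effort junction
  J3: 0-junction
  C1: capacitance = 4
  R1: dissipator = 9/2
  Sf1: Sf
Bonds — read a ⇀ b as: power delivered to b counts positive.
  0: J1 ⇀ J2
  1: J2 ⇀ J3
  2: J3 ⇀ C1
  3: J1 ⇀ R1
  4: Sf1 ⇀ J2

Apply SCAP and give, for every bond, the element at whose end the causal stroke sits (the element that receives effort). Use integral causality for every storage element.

b0 stroke→J1
b1 stroke→J2
b2 stroke→J3
b3 stroke→R1
b4 stroke→Sf1

#4 stroke at Sf1  (Sf1 fixes flow; stroke at Sf1)
#2 stroke at J3  (prefer integral on C1)
#1 stroke at J2  (0-jn J3 has e-setter on 2)
#0 stroke at J1  (J2 effort already set via bond 1)
#3 stroke at R1  (0-jn J1 has e-setter on 0)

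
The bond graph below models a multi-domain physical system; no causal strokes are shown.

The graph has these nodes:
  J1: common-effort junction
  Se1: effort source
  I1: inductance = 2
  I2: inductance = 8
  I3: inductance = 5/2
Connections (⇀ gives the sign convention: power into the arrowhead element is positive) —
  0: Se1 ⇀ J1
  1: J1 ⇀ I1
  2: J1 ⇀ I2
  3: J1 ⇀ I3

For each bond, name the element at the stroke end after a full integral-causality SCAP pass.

#0 →J1  (Se1: effort source, stroke at far end)
#1 →I1  (common-e at J1 fixed by 0)
#2 →I2  (J1: bond 0 brought effort, rest push out)
#3 →I3  (J1: bond 0 brought effort, rest push out)

#0 stroke at J1
#1 stroke at I1
#2 stroke at I2
#3 stroke at I3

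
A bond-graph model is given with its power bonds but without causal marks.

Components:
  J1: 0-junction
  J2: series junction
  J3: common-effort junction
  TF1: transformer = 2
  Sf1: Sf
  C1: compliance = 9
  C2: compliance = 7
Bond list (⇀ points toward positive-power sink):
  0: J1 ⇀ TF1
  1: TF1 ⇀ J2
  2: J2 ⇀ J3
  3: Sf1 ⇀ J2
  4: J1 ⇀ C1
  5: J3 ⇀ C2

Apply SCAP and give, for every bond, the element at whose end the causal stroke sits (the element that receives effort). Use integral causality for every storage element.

β3 →Sf1  (Sf1: flow source, stroke at near end)
β1 →J2  (1-jn J2 has f-setter on 3)
β2 →J2  (1-jn J2 has f-setter on 3)
β5 →J3  (J3 needs exactly one e-in)
β0 →TF1  (TF TF1: opposite of bond 1)
β4 →J1  (only one effort-in slot at J1)

β0 stroke→TF1
β1 stroke→J2
β2 stroke→J2
β3 stroke→Sf1
β4 stroke→J1
β5 stroke→J3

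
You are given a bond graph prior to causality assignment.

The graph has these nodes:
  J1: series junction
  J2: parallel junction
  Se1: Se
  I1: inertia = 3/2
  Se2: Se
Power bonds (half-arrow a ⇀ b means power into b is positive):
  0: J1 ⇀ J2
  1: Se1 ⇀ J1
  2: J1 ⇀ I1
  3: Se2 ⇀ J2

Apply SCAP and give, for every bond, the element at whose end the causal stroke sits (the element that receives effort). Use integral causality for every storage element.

bond 1 stroke→J1  (Se1: effort source, stroke at far end)
bond 3 stroke→J2  (source Se2 imposes e)
bond 0 stroke→J1  (J2 effort already set via bond 3)
bond 2 stroke→I1  (closing 1-jn rule on J1)

#0 →J1
#1 →J1
#2 →I1
#3 →J2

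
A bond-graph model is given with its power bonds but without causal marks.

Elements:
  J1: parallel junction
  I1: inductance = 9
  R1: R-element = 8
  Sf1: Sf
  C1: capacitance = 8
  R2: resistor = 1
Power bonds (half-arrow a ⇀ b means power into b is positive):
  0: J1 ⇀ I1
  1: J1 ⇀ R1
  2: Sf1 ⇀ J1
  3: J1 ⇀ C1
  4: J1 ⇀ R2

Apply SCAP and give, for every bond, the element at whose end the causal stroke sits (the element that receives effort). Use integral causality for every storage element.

#2 stroke at Sf1  (source Sf1 imposes f)
#0 stroke at I1  (I1 outputs flow p/I1)
#3 stroke at J1  (prefer integral on C1)
#1 stroke at R1  (J1 effort already set via bond 3)
#4 stroke at R2  (J1 effort already set via bond 3)

bond 0 stroke→I1
bond 1 stroke→R1
bond 2 stroke→Sf1
bond 3 stroke→J1
bond 4 stroke→R2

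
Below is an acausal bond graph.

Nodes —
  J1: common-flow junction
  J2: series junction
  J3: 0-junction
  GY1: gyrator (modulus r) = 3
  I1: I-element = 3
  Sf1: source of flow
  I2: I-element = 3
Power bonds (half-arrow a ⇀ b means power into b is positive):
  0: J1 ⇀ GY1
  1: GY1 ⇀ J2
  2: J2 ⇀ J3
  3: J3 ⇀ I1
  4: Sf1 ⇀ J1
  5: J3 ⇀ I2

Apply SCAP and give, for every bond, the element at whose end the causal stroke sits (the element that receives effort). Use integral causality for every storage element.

bond 0 →J1
bond 1 →J2
bond 2 →J3
bond 3 →I1
bond 4 →Sf1
bond 5 →I2

#4 stroke→Sf1  (Sf1 (Sf) sets flow on bond)
#0 stroke→J1  (1-jn J1 has f-setter on 4)
#1 stroke→J2  (through GY1, causality inverts; strokes same side of GY1)
#2 stroke→J3  (closing 1-jn rule on J2)
#3 stroke→I1  (J3 effort already set via bond 2)
#5 stroke→I2  (J3 effort already set via bond 2)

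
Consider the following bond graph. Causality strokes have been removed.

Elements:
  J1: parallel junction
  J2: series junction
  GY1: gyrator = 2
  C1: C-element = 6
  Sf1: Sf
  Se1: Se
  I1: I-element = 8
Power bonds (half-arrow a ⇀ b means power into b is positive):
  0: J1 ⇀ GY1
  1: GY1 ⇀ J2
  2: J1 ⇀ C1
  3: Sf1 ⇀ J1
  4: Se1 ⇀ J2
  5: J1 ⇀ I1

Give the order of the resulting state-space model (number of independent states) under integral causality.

bond 3 stroke at Sf1  (Sf1 (Sf) sets flow on bond)
bond 4 stroke at J2  (Se1 (Se) sets effort on bond)
bond 1 stroke at GY1  (J2: last free bond brings flow in)
bond 0 stroke at GY1  (GY GY1: same side as bond 1)
bond 2 stroke at J1  (C1: C, integral causality)
bond 5 stroke at I1  (0-jn J1 has e-setter on 2)

2  (C1, I1 all integral)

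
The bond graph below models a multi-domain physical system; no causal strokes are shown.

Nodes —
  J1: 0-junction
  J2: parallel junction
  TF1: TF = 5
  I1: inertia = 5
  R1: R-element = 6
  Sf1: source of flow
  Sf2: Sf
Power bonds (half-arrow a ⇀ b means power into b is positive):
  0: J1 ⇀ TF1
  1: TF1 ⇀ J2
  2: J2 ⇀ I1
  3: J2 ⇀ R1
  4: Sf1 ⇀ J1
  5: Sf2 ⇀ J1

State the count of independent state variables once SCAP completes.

1  (I1 all integral)

β4 →Sf1  (Sf1 (Sf) sets flow on bond)
β5 →Sf2  (Sf2: flow source, stroke at near end)
β0 →J1  (closing 0-jn rule on J1)
β1 →TF1  (TF1 one-in-one-out from 0)
β2 →I1  (prefer integral on I1)
β3 →J2  (J2: last free bond brings effort in)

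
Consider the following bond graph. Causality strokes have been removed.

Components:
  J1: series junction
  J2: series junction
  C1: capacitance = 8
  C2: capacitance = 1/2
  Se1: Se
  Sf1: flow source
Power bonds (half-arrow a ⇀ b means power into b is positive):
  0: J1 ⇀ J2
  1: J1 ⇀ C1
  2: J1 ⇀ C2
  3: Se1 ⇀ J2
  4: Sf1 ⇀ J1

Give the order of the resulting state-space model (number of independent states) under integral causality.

b3 →J2  (Se1: effort source, stroke at far end)
b4 →Sf1  (Sf1 fixes flow; stroke at Sf1)
b0 →J1  (1-jn J1 has f-setter on 4)
b1 →J1  (1-jn J1 has f-setter on 4)
b2 →J1  (1-jn J1 has f-setter on 4)

2  (C1, C2 all integral)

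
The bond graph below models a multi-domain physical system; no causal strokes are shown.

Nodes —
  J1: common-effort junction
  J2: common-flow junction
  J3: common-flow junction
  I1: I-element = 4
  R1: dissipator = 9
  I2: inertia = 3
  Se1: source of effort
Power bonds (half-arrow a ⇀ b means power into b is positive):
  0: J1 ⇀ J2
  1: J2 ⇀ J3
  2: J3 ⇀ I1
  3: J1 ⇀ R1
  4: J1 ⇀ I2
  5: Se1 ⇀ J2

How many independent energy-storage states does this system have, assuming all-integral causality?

2  (I1, I2 all integral)

bond 5 →J2  (Se1 fixes effort; stroke away)
bond 2 →I1  (I1: I, integral causality)
bond 1 →J3  (common-f at J3 fixed by 2)
bond 0 →J2  (common-f at J2 fixed by 1)
bond 4 →I2  (prefer integral on I2)
bond 3 →J1  (only one effort-in slot at J1)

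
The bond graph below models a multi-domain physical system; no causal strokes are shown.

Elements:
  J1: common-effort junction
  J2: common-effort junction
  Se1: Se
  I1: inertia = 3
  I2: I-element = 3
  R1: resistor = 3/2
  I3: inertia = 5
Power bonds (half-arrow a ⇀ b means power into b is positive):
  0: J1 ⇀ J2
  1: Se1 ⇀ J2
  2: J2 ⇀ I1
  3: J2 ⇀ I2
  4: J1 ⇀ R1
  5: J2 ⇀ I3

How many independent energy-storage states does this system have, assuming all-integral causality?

3  (I1, I2, I3 all integral)

b1 |J2  (Se1 (Se) sets effort on bond)
b0 |J1  (J2 effort already set via bond 1)
b2 |I1  (0-jn J2 has e-setter on 1)
b3 |I2  (common-e at J2 fixed by 1)
b5 |I3  (J2: bond 1 brought effort, rest push out)
b4 |R1  (0-jn J1 has e-setter on 0)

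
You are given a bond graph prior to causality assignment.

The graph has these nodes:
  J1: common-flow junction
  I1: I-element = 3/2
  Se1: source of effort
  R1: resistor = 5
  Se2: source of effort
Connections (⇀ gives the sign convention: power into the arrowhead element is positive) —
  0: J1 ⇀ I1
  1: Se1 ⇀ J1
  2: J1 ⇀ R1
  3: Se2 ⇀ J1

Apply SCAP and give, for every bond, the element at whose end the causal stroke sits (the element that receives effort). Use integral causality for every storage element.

b1 stroke→J1  (Se1: effort source, stroke at far end)
b3 stroke→J1  (source Se2 imposes e)
b0 stroke→I1  (I1 outputs flow p/I1)
b2 stroke→J1  (common-f at J1 fixed by 0)

bond 0 |I1
bond 1 |J1
bond 2 |J1
bond 3 |J1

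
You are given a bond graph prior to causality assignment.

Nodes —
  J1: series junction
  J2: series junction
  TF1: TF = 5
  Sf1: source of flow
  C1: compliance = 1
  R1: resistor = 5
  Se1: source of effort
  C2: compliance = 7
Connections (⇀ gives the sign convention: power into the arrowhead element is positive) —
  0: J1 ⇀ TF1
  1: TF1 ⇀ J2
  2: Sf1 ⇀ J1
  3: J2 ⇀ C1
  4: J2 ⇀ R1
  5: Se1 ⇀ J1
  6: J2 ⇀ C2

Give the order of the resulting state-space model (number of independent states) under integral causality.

2  (C1, C2 all integral)

bond 2 stroke→Sf1  (source Sf1 imposes f)
bond 5 stroke→J1  (Se1 (Se) sets effort on bond)
bond 0 stroke→J1  (1-jn J1 has f-setter on 2)
bond 1 stroke→TF1  (TF1 one-in-one-out from 0)
bond 3 stroke→J2  (common-f at J2 fixed by 1)
bond 4 stroke→J2  (common-f at J2 fixed by 1)
bond 6 stroke→J2  (1-jn J2 has f-setter on 1)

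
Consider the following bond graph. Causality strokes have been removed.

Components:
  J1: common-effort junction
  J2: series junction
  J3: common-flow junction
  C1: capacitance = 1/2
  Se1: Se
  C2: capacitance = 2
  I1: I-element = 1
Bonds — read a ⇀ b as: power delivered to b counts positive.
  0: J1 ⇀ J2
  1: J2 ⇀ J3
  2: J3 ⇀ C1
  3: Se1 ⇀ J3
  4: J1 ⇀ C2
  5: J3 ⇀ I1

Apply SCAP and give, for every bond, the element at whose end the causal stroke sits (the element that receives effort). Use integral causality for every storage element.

bond 3 →J3  (Se1 fixes effort; stroke away)
bond 2 →J3  (prefer integral on C1)
bond 4 →J1  (C2 integral (e out))
bond 0 →J2  (J1: bond 4 brought effort, rest push out)
bond 1 →J3  (J2 needs exactly one f-in)
bond 5 →I1  (J3 needs exactly one f-in)

bond 0 →J2
bond 1 →J3
bond 2 →J3
bond 3 →J3
bond 4 →J1
bond 5 →I1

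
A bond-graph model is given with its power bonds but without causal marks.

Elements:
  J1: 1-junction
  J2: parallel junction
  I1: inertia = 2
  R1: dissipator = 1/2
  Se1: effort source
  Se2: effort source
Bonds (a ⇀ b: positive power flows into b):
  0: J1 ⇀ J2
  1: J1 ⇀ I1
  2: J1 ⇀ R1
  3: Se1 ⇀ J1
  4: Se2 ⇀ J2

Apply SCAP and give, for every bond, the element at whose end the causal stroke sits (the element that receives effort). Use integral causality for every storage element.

β3 stroke→J1  (source Se1 imposes e)
β4 stroke→J2  (source Se2 imposes e)
β0 stroke→J1  (common-e at J2 fixed by 4)
β1 stroke→I1  (I1 outputs flow p/I1)
β2 stroke→J1  (common-f at J1 fixed by 1)

#0 stroke at J1
#1 stroke at I1
#2 stroke at J1
#3 stroke at J1
#4 stroke at J2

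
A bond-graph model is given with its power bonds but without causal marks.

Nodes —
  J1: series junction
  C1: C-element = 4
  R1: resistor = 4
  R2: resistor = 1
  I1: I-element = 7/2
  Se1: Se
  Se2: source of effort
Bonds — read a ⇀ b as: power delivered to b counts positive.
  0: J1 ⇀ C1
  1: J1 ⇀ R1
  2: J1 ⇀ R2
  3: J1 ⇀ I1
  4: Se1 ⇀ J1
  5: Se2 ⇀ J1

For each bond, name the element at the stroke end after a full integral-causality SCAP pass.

bond 0 |J1
bond 1 |J1
bond 2 |J1
bond 3 |I1
bond 4 |J1
bond 5 |J1

b4 stroke at J1  (source Se1 imposes e)
b5 stroke at J1  (Se2 (Se) sets effort on bond)
b0 stroke at J1  (prefer integral on C1)
b3 stroke at I1  (prefer integral on I1)
b1 stroke at J1  (J1 flow already set via bond 3)
b2 stroke at J1  (1-jn J1 has f-setter on 3)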